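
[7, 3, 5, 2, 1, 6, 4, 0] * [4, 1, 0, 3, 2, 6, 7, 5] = [5, 3, 6, 0, 1, 7, 2, 4]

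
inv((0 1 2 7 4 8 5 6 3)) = (0 3 6 5 8 4 7 2 1)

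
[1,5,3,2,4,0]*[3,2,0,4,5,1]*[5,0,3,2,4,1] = [3,0,4,5,1,2]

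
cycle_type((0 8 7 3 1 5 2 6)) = 8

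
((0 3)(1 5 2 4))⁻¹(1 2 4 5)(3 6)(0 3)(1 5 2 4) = (0 6)(1 2 5 4)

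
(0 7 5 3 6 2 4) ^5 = (0 2 3 7 4 6 5) 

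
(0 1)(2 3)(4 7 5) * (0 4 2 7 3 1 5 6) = (0 5 2 1 4 3 7 6)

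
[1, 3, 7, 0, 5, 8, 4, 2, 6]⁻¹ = [3, 0, 7, 1, 6, 4, 8, 2, 5]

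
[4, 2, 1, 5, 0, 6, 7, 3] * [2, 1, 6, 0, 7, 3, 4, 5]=[7, 6, 1, 3, 2, 4, 5, 0]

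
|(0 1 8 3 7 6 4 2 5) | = 9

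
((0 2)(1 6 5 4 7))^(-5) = (0 2)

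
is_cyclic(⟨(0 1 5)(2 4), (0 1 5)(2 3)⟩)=no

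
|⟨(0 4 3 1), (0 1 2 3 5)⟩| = 720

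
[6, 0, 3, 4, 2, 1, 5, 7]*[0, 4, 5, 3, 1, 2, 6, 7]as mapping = [0→6, 1→0, 2→3, 3→1, 4→5, 5→4, 6→2, 7→7]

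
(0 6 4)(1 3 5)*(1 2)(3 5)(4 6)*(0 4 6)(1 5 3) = (0 6)(1 3)(2 5)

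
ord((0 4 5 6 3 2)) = 6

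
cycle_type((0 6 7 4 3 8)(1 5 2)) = 3.6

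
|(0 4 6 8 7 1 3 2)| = 8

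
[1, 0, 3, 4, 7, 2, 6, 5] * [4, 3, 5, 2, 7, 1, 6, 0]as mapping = [0→3, 1→4, 2→2, 3→7, 4→0, 5→5, 6→6, 7→1]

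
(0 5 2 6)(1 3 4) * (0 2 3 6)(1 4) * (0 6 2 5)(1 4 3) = (1 2 6 5)(3 4)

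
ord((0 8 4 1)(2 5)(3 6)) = 4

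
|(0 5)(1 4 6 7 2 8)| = 6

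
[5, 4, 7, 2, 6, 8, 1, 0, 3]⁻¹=[7, 6, 3, 8, 1, 0, 4, 2, 5]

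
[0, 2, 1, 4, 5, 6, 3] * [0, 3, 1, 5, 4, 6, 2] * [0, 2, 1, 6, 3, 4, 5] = [0, 2, 6, 3, 5, 1, 4]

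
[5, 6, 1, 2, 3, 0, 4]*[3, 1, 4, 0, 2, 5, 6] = [5, 6, 1, 4, 0, 3, 2]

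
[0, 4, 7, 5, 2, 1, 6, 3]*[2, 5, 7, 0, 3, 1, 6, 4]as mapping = [0→2, 1→3, 2→4, 3→1, 4→7, 5→5, 6→6, 7→0]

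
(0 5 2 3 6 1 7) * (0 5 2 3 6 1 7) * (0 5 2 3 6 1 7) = (0 3 7 2 1 5 6)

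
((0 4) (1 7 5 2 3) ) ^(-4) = (1 7 5 2 3) 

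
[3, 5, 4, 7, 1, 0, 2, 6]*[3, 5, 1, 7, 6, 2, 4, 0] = [7, 2, 6, 0, 5, 3, 1, 4]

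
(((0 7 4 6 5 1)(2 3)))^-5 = (0 7 4 6 5 1)(2 3)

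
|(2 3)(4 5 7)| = 6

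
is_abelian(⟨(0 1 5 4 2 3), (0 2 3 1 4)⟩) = no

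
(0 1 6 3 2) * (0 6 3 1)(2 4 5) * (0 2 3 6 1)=(0 2 1 6)(3 4 5)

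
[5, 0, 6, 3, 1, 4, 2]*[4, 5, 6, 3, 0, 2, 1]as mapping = [0→2, 1→4, 2→1, 3→3, 4→5, 5→0, 6→6]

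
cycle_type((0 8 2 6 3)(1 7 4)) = 3.5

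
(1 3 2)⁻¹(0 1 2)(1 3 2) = (0 3 1)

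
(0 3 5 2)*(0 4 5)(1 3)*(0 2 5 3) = (0 1)(2 4 3)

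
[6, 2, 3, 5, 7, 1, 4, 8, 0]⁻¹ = [8, 5, 1, 2, 6, 3, 0, 4, 7]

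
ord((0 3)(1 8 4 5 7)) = 10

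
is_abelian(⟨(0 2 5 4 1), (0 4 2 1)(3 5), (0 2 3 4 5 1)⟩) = no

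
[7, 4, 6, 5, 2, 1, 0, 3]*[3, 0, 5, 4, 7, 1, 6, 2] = [2, 7, 6, 1, 5, 0, 3, 4]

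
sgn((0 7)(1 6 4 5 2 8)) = 1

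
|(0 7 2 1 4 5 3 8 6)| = 9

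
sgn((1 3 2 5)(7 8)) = 1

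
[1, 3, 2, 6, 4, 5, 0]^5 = [1, 3, 2, 6, 4, 5, 0]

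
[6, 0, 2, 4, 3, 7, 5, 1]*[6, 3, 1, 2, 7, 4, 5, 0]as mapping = [0→5, 1→6, 2→1, 3→7, 4→2, 5→0, 6→4, 7→3]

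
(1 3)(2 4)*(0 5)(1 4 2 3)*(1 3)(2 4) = (0 5)(1 3 2 4)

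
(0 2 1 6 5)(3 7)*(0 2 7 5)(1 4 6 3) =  (0 7 1 3 5 2 4 6)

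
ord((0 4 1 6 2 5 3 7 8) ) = 9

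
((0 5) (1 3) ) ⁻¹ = (0 5) (1 3) 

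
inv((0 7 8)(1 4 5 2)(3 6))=(0 8 7)(1 2 5 4)(3 6)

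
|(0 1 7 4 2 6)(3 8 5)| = 6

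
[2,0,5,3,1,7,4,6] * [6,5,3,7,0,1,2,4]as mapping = [0→3,1→6,2→1,3→7,4→5,5→4,6→0,7→2]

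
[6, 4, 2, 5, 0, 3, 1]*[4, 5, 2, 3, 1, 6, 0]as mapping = [0→0, 1→1, 2→2, 3→6, 4→4, 5→3, 6→5]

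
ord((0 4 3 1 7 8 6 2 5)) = 9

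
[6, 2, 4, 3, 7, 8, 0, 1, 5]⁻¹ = [6, 7, 1, 3, 2, 8, 0, 4, 5]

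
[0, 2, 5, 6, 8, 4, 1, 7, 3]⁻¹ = [0, 6, 1, 8, 5, 2, 3, 7, 4]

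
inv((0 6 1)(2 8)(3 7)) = (0 1 6)(2 8)(3 7)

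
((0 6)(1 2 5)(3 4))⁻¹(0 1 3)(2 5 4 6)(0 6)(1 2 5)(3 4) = (0 5 1 3)(2 4 6)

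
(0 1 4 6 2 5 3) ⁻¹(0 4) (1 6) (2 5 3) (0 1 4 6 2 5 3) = (0 5 3) (1 6) (2 4) 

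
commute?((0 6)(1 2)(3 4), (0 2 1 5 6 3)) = no:(0 6)(1 2)(3 4)*(0 2 1 5 6 3) = (0 3 4)(2 5 6), (0 2 1 5 6 3)*(0 6)(1 2)(3 4) = (0 1 5)(3 6 4)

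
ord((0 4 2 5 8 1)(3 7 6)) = 6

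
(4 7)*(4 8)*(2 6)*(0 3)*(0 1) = (0 3 1)(2 6)(4 7 8)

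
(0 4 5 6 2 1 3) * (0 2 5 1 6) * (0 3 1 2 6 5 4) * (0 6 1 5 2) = (0 6 4)(1 5 3)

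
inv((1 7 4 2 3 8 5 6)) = (1 6 5 8 3 2 4 7)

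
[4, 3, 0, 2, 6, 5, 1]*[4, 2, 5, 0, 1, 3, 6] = [1, 0, 4, 5, 6, 3, 2]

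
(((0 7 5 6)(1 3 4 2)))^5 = (0 7 5 6)(1 3 4 2)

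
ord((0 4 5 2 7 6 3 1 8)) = 9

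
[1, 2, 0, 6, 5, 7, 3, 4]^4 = [1, 2, 0, 3, 5, 7, 6, 4]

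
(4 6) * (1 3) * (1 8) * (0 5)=(0 5)(1 3 8)(4 6)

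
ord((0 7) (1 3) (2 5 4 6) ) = 4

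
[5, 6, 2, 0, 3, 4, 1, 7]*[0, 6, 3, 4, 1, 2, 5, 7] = [2, 5, 3, 0, 4, 1, 6, 7]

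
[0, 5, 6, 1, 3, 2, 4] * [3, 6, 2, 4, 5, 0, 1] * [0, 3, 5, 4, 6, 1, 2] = [4, 0, 3, 2, 6, 5, 1]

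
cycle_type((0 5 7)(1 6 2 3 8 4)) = 3.6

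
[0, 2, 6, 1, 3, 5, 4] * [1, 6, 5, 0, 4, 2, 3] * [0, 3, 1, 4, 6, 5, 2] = [3, 5, 4, 2, 0, 1, 6]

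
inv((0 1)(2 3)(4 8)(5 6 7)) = (0 1)(2 3)(4 8)(5 7 6)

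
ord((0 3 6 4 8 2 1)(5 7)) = 14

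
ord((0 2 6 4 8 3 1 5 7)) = 9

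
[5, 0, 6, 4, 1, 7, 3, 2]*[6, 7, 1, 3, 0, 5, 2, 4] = [5, 6, 2, 0, 7, 4, 3, 1]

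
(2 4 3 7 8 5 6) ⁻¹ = (2 6 5 8 7 3 4) 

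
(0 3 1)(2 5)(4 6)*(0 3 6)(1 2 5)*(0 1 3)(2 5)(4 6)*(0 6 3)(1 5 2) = (0 4 5 1 6 3 2)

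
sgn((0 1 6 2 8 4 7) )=1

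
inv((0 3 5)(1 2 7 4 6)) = (0 5 3)(1 6 4 7 2)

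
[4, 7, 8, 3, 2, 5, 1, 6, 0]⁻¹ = [8, 6, 4, 3, 0, 5, 7, 1, 2]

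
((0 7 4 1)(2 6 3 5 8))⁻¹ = (0 1 4 7)(2 8 5 3 6)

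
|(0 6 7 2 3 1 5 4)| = 8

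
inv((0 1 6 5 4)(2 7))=(0 4 5 6 1)(2 7)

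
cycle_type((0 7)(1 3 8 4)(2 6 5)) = 2.3.4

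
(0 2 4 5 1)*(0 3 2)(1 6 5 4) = (1 3 2)(5 6)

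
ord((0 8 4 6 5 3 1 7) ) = 8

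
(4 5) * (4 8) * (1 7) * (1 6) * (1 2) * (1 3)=(1 7 6 2 3)(4 5 8)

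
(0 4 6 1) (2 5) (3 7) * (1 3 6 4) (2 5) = (0 1) (3 7 6) 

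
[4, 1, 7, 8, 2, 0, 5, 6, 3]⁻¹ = [5, 1, 4, 8, 0, 6, 7, 2, 3]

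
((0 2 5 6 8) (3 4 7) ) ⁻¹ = (0 8 6 5 2) (3 7 4) 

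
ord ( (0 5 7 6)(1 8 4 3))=4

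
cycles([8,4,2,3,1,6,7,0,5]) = (0 8 5 6 7)(1 4)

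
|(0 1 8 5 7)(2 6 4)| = 15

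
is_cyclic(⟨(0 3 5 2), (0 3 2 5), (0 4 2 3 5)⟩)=no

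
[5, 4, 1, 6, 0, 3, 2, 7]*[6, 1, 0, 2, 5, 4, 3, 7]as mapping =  [0→4, 1→5, 2→1, 3→3, 4→6, 5→2, 6→0, 7→7]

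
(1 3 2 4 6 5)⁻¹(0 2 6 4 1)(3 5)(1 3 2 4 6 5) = (0 4 5 6 3)(1 2)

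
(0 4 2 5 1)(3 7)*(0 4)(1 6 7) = (1 4 2 5 6 7 3)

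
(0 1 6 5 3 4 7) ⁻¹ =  (0 7 4 3 5 6 1) 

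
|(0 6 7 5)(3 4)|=4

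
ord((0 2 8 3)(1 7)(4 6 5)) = 12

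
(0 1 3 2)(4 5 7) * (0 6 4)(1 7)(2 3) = (0 7)(1 2 6 4 5)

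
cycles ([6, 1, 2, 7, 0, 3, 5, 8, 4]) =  (0 6 5 3 7 8 4) 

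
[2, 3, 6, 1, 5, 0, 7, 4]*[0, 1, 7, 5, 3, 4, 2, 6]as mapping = [0→7, 1→5, 2→2, 3→1, 4→4, 5→0, 6→6, 7→3]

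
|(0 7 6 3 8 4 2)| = 7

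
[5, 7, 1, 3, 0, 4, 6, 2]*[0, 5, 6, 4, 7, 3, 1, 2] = [3, 2, 5, 4, 0, 7, 1, 6]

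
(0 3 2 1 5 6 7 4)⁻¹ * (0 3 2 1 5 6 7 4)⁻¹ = (0 7 5 2)(1 3 4 6)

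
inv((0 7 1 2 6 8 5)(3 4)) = (0 5 8 6 2 1 7)(3 4)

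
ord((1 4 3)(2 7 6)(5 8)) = 6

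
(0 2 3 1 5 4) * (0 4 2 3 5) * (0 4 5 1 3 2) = (0 2 1 4 5)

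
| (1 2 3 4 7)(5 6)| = 10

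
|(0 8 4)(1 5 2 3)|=12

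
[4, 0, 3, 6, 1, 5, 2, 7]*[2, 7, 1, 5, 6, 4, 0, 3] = [6, 2, 5, 0, 7, 4, 1, 3]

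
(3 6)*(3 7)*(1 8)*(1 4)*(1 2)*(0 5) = (0 5)(1 8 4 2)(3 6 7)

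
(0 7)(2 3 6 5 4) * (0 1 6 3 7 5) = (0 5 4 2 7 1 6)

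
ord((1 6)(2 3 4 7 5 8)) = 6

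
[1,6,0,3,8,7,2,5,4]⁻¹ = [2,0,6,3,8,7,1,5,4]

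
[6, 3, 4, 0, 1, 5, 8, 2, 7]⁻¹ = [3, 4, 7, 1, 2, 5, 0, 8, 6]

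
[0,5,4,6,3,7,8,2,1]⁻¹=[0,8,7,4,2,1,3,5,6]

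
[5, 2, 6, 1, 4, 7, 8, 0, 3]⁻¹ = [7, 3, 1, 8, 4, 0, 2, 5, 6]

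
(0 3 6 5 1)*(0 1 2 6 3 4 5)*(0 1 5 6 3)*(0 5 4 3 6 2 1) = (0 3 5 1 4 2 6)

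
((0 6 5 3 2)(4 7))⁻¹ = (0 2 3 5 6)(4 7)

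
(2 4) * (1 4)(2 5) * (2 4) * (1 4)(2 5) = (1 5)(2 4)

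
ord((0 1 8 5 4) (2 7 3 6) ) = 20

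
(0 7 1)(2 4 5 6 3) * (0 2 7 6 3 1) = (0 6 1 2 4 5 3 7)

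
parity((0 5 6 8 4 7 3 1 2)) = even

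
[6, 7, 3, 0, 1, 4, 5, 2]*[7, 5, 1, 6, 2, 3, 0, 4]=[0, 4, 6, 7, 5, 2, 3, 1]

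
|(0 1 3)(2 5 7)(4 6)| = 6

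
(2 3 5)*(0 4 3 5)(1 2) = (0 4 3)(1 2 5)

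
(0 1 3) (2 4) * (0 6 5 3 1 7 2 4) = (0 7 2) (3 6 5) 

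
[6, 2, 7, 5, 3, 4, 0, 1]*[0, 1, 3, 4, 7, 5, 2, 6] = [2, 3, 6, 5, 4, 7, 0, 1]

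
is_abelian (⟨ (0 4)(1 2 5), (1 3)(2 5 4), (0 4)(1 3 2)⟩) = no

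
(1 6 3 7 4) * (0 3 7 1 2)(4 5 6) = (0 3 1 4 2)(5 6 7)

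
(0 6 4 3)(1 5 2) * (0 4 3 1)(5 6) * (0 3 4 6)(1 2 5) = (0 1)(2 3 6 4)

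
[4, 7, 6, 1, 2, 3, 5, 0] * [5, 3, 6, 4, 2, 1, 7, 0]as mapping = [0→2, 1→0, 2→7, 3→3, 4→6, 5→4, 6→1, 7→5]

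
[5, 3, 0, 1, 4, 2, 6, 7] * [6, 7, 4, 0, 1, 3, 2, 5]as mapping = [0→3, 1→0, 2→6, 3→7, 4→1, 5→4, 6→2, 7→5]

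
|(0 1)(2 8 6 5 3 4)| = 6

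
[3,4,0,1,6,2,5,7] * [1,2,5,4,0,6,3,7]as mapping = [0→4,1→0,2→1,3→2,4→3,5→5,6→6,7→7]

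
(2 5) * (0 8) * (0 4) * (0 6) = (0 8 4 6)(2 5)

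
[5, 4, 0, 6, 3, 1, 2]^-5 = [1, 3, 5, 2, 6, 4, 0]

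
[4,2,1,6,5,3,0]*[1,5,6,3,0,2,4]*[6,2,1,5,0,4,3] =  [6,3,4,0,1,5,2]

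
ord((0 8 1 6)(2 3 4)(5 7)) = 12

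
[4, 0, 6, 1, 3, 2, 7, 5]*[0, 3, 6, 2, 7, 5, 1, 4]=[7, 0, 1, 3, 2, 6, 4, 5]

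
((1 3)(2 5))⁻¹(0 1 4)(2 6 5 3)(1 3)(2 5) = (0 3 4)(1 5 6 2)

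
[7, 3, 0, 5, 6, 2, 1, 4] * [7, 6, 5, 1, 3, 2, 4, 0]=[0, 1, 7, 2, 4, 5, 6, 3]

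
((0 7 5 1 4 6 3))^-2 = (0 6 1 7 3 4 5)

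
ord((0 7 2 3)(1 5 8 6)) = 4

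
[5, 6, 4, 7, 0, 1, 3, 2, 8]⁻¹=[4, 5, 7, 6, 2, 0, 1, 3, 8]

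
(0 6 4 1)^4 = ()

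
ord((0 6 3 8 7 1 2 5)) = 8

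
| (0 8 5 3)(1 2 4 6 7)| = 20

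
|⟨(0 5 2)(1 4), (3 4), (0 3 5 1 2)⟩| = 720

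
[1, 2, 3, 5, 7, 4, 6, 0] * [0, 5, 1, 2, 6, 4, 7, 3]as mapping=[0→5, 1→1, 2→2, 3→4, 4→3, 5→6, 6→7, 7→0]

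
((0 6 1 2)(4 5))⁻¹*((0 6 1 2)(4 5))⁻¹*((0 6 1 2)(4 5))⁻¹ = (0 6 1 2)(4 5)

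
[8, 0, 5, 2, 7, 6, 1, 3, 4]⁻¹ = [1, 6, 3, 7, 8, 2, 5, 4, 0]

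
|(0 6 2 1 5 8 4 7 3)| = 9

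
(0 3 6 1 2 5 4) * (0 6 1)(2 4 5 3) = (0 2 3 1 4 6)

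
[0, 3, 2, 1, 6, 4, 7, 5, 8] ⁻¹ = [0, 3, 2, 1, 5, 7, 4, 6, 8] 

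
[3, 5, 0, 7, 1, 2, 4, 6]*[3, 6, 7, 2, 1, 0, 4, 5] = [2, 0, 3, 5, 6, 7, 1, 4]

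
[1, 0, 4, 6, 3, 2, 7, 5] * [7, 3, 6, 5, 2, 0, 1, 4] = [3, 7, 2, 1, 5, 6, 4, 0]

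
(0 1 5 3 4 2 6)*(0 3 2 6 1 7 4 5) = (0 7 4 6 3 5 2 1)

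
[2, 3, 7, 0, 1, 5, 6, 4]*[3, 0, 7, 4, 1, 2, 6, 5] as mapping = [0→7, 1→4, 2→5, 3→3, 4→0, 5→2, 6→6, 7→1] 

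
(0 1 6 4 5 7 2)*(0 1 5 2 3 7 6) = (0 5 6 4 2 1)(3 7)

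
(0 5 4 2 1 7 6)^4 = (0 1 5 7 4 6 2)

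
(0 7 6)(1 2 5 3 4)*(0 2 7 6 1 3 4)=(0 6 2 5 4 3)(1 7)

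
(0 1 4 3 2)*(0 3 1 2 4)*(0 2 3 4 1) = (0 3 1 2 4)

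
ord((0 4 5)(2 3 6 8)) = 12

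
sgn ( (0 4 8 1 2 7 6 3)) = -1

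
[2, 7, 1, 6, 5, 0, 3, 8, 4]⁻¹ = [5, 2, 0, 6, 8, 4, 3, 1, 7]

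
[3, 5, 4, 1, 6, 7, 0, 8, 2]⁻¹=[6, 3, 8, 0, 2, 1, 4, 5, 7]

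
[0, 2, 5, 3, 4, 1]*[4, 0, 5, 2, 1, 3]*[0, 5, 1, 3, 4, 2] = [4, 2, 3, 1, 5, 0]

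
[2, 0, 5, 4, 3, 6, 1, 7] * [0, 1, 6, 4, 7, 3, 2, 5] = [6, 0, 3, 7, 4, 2, 1, 5]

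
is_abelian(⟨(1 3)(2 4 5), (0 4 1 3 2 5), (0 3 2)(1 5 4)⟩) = no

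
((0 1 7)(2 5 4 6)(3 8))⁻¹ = (0 7 1)(2 6 4 5)(3 8)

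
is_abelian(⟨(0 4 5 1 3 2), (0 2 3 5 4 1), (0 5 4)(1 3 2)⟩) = no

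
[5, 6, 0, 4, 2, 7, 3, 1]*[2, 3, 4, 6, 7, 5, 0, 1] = [5, 0, 2, 7, 4, 1, 6, 3]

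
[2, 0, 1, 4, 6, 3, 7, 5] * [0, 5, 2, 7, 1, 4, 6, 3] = [2, 0, 5, 1, 6, 7, 3, 4]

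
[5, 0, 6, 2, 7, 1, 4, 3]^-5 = [5, 0, 2, 3, 4, 1, 6, 7]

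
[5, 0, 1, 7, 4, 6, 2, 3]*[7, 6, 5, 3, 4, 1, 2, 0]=[1, 7, 6, 0, 4, 2, 5, 3]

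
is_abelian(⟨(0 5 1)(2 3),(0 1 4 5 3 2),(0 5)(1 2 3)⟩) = no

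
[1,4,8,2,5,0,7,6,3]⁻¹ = [5,0,3,8,1,4,7,6,2]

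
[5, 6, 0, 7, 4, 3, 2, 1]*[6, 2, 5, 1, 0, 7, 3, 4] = [7, 3, 6, 4, 0, 1, 5, 2]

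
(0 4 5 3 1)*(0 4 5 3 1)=(0 5 1 4 3)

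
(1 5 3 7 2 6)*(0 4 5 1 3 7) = (0 4 5 7 2 6 3)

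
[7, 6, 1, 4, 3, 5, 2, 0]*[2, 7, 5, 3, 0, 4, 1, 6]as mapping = [0→6, 1→1, 2→7, 3→0, 4→3, 5→4, 6→5, 7→2]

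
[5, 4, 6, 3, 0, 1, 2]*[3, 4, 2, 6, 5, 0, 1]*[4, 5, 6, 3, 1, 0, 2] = [4, 0, 5, 2, 3, 1, 6]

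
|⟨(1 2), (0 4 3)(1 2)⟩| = 6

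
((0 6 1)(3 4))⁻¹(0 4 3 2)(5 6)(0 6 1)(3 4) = (1 5)(2 6 3 4)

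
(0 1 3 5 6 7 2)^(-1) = (0 2 7 6 5 3 1)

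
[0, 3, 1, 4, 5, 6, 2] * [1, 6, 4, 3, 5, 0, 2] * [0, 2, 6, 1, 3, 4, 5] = [2, 1, 5, 4, 0, 6, 3]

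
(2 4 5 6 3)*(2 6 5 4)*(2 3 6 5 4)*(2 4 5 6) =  (2 3 6)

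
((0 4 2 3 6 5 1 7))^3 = (0 3 1 4 6 7 2 5)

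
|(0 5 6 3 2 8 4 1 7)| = 9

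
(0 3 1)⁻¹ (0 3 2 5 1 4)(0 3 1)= (0 4 3 1 2 5)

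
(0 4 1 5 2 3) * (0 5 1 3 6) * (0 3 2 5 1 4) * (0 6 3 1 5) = (0 6 1 4 2 3 5) 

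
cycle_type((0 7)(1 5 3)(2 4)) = 2^2.3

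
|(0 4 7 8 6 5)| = 6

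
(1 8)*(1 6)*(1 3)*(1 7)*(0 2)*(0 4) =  (0 2 4)(1 8 6 3 7)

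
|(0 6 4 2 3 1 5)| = 7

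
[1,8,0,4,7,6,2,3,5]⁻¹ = [2,0,6,7,3,8,5,4,1]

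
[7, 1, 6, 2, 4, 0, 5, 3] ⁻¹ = [5, 1, 3, 7, 4, 6, 2, 0] 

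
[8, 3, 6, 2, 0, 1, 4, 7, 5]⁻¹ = [4, 5, 3, 1, 6, 8, 2, 7, 0]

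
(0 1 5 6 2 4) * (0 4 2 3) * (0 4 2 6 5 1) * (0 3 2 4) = (0 3)(2 6)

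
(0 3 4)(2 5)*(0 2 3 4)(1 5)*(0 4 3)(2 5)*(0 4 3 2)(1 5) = (0 2 5 4 1)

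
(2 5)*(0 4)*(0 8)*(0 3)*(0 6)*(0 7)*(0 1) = (0 4 8 3 6 7 1)(2 5)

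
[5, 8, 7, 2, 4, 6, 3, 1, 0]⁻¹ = [8, 7, 3, 6, 4, 0, 5, 2, 1]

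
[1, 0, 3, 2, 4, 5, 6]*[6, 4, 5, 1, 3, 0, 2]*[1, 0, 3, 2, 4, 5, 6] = [4, 6, 0, 5, 2, 1, 3]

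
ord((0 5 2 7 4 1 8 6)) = 8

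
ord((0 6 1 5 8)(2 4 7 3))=20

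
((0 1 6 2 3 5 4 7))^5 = (0 5 6 7 3 1 4 2)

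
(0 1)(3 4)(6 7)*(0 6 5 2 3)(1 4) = (0 4)(1 6 7 5 2 3)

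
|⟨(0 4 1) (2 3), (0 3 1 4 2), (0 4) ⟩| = 120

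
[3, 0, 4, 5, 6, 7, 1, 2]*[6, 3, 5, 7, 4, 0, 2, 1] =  [7, 6, 4, 0, 2, 1, 3, 5]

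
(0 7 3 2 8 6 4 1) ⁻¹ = (0 1 4 6 8 2 3 7) 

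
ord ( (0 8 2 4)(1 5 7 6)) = 4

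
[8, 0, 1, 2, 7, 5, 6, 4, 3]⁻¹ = [1, 2, 3, 8, 7, 5, 6, 4, 0]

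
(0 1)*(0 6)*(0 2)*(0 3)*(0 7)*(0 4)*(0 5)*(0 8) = (0 1 6 2 3 7 4 5 8)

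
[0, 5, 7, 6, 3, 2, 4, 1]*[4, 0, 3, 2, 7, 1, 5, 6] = [4, 1, 6, 5, 2, 3, 7, 0]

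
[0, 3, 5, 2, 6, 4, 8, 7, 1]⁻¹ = [0, 8, 3, 1, 5, 2, 4, 7, 6]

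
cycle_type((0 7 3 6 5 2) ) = 6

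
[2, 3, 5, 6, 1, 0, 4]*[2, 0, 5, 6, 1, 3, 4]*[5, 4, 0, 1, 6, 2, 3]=[2, 3, 1, 6, 5, 0, 4]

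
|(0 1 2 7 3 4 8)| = 7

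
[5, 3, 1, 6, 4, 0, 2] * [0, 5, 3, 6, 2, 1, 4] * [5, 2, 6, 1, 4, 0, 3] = [2, 3, 0, 4, 6, 5, 1]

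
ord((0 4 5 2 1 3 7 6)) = 8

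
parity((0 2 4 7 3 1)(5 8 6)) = odd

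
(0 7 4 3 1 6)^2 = (0 4 1)(3 6 7)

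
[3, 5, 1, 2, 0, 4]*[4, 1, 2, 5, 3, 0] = [5, 0, 1, 2, 4, 3]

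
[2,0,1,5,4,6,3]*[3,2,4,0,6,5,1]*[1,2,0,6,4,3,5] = [4,6,0,3,5,2,1]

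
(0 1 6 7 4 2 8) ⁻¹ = (0 8 2 4 7 6 1) 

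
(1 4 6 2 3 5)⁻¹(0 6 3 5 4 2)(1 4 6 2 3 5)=(0 2 5 1 6 3)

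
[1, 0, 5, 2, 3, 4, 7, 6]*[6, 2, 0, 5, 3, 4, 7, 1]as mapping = [0→2, 1→6, 2→4, 3→0, 4→5, 5→3, 6→1, 7→7]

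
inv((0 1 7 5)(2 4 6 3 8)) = (0 5 7 1)(2 8 3 6 4)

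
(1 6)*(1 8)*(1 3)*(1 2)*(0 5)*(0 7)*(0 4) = (0 5 7 4)(1 6 8 3 2)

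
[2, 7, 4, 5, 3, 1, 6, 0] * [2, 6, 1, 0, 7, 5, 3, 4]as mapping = [0→1, 1→4, 2→7, 3→5, 4→0, 5→6, 6→3, 7→2]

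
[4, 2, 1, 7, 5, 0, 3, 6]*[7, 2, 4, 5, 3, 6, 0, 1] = [3, 4, 2, 1, 6, 7, 5, 0]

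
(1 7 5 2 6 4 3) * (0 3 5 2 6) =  (0 3 1 7 2)(4 5 6)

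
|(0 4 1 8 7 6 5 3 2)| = 9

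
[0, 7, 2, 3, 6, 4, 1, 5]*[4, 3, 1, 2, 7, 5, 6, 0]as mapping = [0→4, 1→0, 2→1, 3→2, 4→6, 5→7, 6→3, 7→5]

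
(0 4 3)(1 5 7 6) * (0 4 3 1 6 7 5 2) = (0 3 4 1 2)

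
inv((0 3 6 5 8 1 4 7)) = (0 7 4 1 8 5 6 3)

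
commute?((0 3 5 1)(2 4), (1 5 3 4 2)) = no:(0 3 5 1)(2 4) * (1 5 3 4 2) = (0 4 1), (1 5 3 4 2) * (0 3 5 1)(2 4) = (0 3 2)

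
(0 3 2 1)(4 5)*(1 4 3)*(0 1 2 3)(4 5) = (0 2 5)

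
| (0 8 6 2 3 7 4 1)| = 8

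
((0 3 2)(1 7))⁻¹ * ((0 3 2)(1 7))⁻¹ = (0 3 2)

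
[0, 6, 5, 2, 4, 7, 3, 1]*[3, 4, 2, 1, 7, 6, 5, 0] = [3, 5, 6, 2, 7, 0, 1, 4]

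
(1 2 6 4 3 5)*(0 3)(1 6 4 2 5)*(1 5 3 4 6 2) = (0 4)(1 3 5 2 6)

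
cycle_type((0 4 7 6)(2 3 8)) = 3.4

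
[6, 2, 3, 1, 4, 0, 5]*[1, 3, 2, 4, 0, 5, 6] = [6, 2, 4, 3, 0, 1, 5]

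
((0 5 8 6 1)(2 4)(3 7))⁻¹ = (0 1 6 8 5)(2 4)(3 7)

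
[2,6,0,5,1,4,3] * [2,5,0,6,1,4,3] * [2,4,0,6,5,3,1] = [2,6,0,5,3,4,1]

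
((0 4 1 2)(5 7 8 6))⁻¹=(0 2 1 4)(5 6 8 7)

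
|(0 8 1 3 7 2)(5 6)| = 6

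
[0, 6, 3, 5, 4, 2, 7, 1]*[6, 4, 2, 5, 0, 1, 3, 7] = [6, 3, 5, 1, 0, 2, 7, 4]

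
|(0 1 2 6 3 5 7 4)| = 8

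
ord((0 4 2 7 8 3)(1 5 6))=6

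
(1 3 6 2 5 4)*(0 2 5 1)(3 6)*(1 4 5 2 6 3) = (0 6 2 4)(1 3)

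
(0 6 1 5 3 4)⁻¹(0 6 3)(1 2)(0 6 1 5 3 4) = (1 4 6)(2 5)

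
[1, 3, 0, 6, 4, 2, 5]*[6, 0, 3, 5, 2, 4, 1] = [0, 5, 6, 1, 2, 3, 4]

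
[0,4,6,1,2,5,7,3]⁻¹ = [0,3,4,7,1,5,2,6]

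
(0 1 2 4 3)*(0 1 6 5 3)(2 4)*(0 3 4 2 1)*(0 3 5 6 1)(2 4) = (0 1 4 5 2)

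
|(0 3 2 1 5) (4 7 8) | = 15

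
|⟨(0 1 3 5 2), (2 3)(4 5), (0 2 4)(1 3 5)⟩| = 60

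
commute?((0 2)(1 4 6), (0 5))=no:(0 2)(1 4 6) * (0 5)=(0 2 5)(1 4 6), (0 5) * (0 2)(1 4 6)=(0 5 2)(1 4 6)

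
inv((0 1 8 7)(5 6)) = (0 7 8 1)(5 6)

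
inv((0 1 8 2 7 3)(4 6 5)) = (0 3 7 2 8 1)(4 5 6)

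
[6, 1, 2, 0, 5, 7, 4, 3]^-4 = [4, 1, 2, 6, 7, 3, 5, 0]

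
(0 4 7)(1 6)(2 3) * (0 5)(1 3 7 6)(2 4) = (0 2 7 5)(3 4 6)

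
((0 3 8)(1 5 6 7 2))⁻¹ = (0 8 3)(1 2 7 6 5)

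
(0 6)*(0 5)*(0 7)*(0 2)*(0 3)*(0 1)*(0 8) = (0 6 5 7 2 3 1 8)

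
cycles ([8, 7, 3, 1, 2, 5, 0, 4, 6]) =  (0 8 6)(1 7 4 2 3)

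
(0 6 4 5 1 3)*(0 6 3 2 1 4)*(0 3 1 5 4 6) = (0 1 2 5 6 3)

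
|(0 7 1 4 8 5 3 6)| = 8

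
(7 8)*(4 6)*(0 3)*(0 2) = (0 3 2)(4 6)(7 8)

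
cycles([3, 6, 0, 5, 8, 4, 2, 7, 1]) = (0 3 5 4 8 1 6 2)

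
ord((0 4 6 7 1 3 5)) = 7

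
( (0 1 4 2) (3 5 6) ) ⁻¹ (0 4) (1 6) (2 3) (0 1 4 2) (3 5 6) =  (0 5) (1 2) (3 4) 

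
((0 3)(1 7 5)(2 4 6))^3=(0 3)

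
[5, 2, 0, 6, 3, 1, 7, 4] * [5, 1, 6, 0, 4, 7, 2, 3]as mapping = [0→7, 1→6, 2→5, 3→2, 4→0, 5→1, 6→3, 7→4]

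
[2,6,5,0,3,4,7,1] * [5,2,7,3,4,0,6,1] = [7,6,0,5,3,4,1,2]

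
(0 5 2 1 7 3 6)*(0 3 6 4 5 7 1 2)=(0 7 6 3 4 5)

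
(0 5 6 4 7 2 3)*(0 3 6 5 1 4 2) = (0 1 4 7)(2 6)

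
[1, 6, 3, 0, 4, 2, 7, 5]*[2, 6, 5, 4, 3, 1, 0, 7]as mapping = [0→6, 1→0, 2→4, 3→2, 4→3, 5→5, 6→7, 7→1]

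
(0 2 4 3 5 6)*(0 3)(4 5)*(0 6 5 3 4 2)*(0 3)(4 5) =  (0 3 2)(4 6 5)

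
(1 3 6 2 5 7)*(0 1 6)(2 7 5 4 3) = (0 1 2 4 3)(6 7)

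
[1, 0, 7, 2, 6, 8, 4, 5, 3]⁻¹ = [1, 0, 3, 8, 6, 7, 4, 2, 5]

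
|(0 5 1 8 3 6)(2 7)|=6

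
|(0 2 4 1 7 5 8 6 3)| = 9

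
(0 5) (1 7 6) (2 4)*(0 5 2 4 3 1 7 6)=(0 2 3 1 6 7) 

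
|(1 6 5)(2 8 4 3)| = 12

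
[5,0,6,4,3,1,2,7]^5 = [1,5,6,4,3,0,2,7]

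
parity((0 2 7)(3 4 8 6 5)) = even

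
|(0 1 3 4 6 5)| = 6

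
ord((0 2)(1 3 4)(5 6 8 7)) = 12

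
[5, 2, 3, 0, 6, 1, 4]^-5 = [0, 1, 2, 3, 6, 5, 4]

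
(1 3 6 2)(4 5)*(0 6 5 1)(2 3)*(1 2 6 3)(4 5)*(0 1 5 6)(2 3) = (0 2 1)(3 4)(5 6)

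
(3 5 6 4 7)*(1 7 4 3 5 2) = (1 7 5 6 3 2)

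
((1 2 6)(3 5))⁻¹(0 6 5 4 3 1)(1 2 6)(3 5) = (0 1 3 4 5 2)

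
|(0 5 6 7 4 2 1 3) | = 8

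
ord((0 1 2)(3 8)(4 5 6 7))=12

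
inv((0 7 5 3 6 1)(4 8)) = (0 1 6 3 5 7)(4 8)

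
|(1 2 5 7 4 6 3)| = 7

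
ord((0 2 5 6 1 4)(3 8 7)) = 6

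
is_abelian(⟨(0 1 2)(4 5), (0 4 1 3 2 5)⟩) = no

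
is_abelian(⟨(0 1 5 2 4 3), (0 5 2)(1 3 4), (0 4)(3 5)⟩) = no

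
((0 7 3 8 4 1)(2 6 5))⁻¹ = (0 1 4 8 3 7)(2 5 6)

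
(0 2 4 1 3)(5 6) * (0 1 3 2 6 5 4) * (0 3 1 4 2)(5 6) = (0 5 6 2 3 4 1)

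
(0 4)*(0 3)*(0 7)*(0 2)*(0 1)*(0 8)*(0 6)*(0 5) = (0 4 3 7 2 1 8 6 5)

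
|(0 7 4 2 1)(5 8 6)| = 15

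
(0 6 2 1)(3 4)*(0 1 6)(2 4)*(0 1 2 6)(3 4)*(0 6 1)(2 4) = (1 4 2 6 3)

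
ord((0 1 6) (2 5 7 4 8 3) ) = 6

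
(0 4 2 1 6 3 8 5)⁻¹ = (0 5 8 3 6 1 2 4)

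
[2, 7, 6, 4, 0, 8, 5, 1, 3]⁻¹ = [4, 7, 0, 8, 3, 6, 2, 1, 5]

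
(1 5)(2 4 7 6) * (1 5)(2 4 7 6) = (2 7)(4 6)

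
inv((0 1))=(0 1)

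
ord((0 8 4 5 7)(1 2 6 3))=20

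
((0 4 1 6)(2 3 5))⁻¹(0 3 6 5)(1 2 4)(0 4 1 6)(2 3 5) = (0 2 4 5)(1 6 3)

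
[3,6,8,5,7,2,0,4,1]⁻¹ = [6,8,5,0,7,3,1,4,2]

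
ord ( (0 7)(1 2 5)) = 6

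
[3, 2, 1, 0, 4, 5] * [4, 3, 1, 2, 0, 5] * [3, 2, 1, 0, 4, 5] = [1, 2, 0, 4, 3, 5]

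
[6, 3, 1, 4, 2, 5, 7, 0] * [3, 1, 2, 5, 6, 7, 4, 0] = [4, 5, 1, 6, 2, 7, 0, 3]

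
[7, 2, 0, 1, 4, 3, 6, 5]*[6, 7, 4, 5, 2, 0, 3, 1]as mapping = [0→1, 1→4, 2→6, 3→7, 4→2, 5→5, 6→3, 7→0]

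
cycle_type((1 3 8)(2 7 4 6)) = 3.4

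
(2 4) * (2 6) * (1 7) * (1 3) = (1 7 3)(2 4 6)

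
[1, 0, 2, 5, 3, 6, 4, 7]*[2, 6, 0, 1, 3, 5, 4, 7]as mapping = [0→6, 1→2, 2→0, 3→5, 4→1, 5→4, 6→3, 7→7]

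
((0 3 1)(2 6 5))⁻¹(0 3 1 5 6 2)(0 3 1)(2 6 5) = (0 2 5 6 3 1)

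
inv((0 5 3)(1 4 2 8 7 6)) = (0 3 5)(1 6 7 8 2 4)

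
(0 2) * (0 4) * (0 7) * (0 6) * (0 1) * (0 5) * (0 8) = (0 2 4 7 6 1 5 8)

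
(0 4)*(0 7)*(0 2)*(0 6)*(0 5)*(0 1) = (0 4 7 2 6 5 1)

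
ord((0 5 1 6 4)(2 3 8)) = 15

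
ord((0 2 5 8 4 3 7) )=7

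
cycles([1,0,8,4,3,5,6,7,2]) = (0 1)(2 8)(3 4)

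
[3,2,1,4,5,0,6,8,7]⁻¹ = [5,2,1,0,3,4,6,8,7]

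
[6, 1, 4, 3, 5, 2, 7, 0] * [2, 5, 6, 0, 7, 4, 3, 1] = [3, 5, 7, 0, 4, 6, 1, 2]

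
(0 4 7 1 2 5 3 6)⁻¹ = (0 6 3 5 2 1 7 4)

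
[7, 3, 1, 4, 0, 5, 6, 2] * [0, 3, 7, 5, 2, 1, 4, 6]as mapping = [0→6, 1→5, 2→3, 3→2, 4→0, 5→1, 6→4, 7→7]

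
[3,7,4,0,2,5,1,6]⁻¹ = [3,6,4,0,2,5,7,1]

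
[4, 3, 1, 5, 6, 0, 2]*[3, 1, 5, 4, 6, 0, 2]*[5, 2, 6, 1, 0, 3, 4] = [4, 0, 2, 5, 6, 1, 3]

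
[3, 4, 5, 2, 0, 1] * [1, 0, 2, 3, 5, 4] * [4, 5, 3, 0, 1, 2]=[0, 2, 1, 3, 5, 4]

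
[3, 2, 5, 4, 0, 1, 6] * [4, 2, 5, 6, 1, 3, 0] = [6, 5, 3, 1, 4, 2, 0]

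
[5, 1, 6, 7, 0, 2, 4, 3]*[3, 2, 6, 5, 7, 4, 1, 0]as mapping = [0→4, 1→2, 2→1, 3→0, 4→3, 5→6, 6→7, 7→5]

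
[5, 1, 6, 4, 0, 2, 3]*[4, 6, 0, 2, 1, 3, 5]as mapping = [0→3, 1→6, 2→5, 3→1, 4→4, 5→0, 6→2]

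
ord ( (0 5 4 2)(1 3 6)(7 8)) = 12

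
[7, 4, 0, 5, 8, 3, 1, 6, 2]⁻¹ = [2, 6, 8, 5, 1, 3, 7, 0, 4]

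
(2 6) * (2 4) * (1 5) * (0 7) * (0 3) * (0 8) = (0 7 3 8)(1 5)(2 6 4)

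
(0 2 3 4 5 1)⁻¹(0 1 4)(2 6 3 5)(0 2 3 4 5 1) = (0 5 2)(1 3 6 4)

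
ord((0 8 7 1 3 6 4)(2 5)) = 14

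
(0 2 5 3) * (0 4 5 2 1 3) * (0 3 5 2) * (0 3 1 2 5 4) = (0 2 3)(1 4 5)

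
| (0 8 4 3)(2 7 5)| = 12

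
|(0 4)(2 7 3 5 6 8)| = 6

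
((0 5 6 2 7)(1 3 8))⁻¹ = (0 7 2 6 5)(1 8 3)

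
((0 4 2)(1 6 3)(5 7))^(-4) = (0 2 4)(1 3 6)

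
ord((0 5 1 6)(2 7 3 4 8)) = 20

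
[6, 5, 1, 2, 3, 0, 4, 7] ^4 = [2, 4, 6, 0, 5, 3, 1, 7] 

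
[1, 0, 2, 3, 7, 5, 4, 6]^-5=[1, 0, 2, 3, 7, 5, 4, 6]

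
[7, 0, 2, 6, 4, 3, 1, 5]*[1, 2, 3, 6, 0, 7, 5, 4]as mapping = [0→4, 1→1, 2→3, 3→5, 4→0, 5→6, 6→2, 7→7]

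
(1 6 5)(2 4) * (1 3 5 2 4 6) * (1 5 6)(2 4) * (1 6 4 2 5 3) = (1 3 4 5)(2 6)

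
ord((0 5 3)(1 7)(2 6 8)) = 6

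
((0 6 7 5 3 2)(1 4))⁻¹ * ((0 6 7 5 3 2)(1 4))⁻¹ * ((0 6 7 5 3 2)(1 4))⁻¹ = (0 5)(1 4)(2 7)(3 6)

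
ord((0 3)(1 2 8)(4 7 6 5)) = 12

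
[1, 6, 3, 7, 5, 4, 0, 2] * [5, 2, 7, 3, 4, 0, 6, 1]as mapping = [0→2, 1→6, 2→3, 3→1, 4→0, 5→4, 6→5, 7→7]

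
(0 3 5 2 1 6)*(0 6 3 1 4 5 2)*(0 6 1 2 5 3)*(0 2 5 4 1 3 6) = (0 5)(1 2)(3 4 6)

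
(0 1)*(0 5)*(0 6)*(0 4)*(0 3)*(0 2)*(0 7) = (0 1 5 6 4 3 2 7)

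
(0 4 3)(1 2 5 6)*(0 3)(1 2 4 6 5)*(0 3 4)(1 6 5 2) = (0 5 2 6 1)(3 4)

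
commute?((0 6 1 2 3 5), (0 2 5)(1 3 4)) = no:(0 6 1 2 3 5) * (0 2 5)(1 3 4) = (0 6 3)(1 5 2 4), (0 2 5)(1 3 4) * (0 6 1 2 3 5) = (0 3 4 2)(1 5 6)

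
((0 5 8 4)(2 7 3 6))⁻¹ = (0 4 8 5)(2 6 3 7)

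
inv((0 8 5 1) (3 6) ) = (0 1 5 8) (3 6) 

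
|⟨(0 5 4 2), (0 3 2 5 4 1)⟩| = 720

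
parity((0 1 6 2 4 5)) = odd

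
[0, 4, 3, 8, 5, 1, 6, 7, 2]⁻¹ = [0, 5, 8, 2, 1, 4, 6, 7, 3]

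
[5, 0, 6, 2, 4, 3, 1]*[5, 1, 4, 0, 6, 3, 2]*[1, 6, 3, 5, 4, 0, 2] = [5, 0, 3, 4, 2, 1, 6]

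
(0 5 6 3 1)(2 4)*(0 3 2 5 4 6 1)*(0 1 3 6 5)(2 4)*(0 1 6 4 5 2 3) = (0 3 6 5)(1 4)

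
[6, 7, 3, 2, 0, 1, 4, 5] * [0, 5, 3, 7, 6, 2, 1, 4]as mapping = [0→1, 1→4, 2→7, 3→3, 4→0, 5→5, 6→6, 7→2]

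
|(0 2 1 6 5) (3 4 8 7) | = 20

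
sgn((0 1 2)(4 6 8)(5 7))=-1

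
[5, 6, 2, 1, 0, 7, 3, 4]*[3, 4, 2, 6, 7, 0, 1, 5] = [0, 1, 2, 4, 3, 5, 6, 7]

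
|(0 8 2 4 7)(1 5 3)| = 15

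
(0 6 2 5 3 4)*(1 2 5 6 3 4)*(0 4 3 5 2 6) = (0 5 3 1 6 2)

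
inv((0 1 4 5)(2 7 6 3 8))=(0 5 4 1)(2 8 3 6 7)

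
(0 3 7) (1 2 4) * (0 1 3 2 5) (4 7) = (0 2 7 1 5) (3 4) 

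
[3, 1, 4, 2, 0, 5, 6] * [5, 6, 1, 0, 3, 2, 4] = [0, 6, 3, 1, 5, 2, 4]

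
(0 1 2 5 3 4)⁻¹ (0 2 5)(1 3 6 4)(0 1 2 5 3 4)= (0 2 4 6)(1 5 3)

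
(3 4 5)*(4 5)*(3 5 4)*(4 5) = (3 5 4)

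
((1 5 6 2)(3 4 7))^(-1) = (1 2 6 5)(3 7 4)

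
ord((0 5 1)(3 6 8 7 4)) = 15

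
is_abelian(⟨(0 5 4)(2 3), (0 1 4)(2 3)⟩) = no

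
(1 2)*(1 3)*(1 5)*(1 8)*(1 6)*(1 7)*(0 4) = (0 4)(1 2 3 5 8 6 7)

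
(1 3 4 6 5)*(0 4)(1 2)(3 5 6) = (0 4 3)(1 5 2)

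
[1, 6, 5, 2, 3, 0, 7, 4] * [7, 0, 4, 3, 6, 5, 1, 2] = [0, 1, 5, 4, 3, 7, 2, 6]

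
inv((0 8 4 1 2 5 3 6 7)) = (0 7 6 3 5 2 1 4 8)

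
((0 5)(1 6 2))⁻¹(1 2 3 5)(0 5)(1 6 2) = (0 6 1 3)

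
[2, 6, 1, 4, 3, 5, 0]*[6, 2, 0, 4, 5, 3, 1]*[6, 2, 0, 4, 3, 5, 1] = [6, 2, 0, 5, 3, 4, 1]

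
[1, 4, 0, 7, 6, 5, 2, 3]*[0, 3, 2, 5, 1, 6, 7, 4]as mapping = [0→3, 1→1, 2→0, 3→4, 4→7, 5→6, 6→2, 7→5]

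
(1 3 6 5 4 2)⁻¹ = (1 2 4 5 6 3)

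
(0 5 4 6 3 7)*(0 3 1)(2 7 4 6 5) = (0 2 7 3 4 5 6 1)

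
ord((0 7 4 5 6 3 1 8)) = 8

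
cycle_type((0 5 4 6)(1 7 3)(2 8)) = 2.3.4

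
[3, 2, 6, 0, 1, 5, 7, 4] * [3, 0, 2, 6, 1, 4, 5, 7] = [6, 2, 5, 3, 0, 4, 7, 1]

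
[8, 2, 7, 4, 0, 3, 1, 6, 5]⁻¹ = [4, 6, 1, 5, 3, 8, 7, 2, 0]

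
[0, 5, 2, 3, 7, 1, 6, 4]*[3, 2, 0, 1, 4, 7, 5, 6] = [3, 7, 0, 1, 6, 2, 5, 4]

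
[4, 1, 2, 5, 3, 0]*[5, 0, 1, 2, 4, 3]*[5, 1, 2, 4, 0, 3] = [0, 5, 1, 4, 2, 3]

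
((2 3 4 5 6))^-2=(2 5 3 6 4)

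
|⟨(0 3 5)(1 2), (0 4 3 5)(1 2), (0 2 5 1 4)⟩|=720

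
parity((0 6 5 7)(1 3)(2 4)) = odd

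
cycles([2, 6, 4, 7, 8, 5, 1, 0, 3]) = (0 2 4 8 3 7)(1 6)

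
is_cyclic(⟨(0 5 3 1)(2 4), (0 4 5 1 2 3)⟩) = no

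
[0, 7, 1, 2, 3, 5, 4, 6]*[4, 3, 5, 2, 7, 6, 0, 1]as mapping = [0→4, 1→1, 2→3, 3→5, 4→2, 5→6, 6→7, 7→0]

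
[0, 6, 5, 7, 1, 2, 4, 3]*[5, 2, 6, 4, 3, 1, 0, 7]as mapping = [0→5, 1→0, 2→1, 3→7, 4→2, 5→6, 6→3, 7→4]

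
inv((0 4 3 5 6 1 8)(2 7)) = (0 8 1 6 5 3 4)(2 7)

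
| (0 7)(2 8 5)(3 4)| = 6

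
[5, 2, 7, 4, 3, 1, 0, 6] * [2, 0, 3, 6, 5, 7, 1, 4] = [7, 3, 4, 5, 6, 0, 2, 1]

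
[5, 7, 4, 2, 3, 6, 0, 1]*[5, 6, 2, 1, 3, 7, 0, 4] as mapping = [0→7, 1→4, 2→3, 3→2, 4→1, 5→0, 6→5, 7→6] 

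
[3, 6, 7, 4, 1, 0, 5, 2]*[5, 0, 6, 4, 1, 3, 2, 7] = [4, 2, 7, 1, 0, 5, 3, 6]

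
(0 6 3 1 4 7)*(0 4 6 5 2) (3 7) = (0 5 2) (1 6 7 4 3) 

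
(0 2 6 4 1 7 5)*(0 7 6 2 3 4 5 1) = (0 3 4) (1 6 5 7) 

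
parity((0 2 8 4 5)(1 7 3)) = even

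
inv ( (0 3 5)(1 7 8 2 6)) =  (0 5 3)(1 6 2 8 7)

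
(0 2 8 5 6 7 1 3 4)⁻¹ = (0 4 3 1 7 6 5 8 2)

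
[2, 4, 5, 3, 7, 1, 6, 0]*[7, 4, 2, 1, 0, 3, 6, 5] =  [2, 0, 3, 1, 5, 4, 6, 7]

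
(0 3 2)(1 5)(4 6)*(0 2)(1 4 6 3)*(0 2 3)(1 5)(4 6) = (0 5 6 4)(2 3)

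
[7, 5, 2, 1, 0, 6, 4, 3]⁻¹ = [4, 3, 2, 7, 6, 1, 5, 0]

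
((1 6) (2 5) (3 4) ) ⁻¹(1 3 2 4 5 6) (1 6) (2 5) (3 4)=(1 6 4 5 3 2) 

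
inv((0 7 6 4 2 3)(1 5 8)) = (0 3 2 4 6 7)(1 8 5)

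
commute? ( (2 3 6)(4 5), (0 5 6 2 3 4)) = no: (2 3 6)(4 5) * (0 5 6 2 3 4) = (0 5)(2 4 6 3), (0 5 6 2 3 4) * (2 3 6)(4 5) = (0 4)(2 6 3 5)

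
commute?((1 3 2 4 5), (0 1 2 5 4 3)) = no:(1 3 2 4 5) * (0 1 2 5 4 3) = (0 1)(2 3 5), (0 1 2 5 4 3) * (1 3 2 4 5) = (0 3)(1 4 2)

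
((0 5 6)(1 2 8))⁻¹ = (0 6 5)(1 8 2)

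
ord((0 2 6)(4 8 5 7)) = 12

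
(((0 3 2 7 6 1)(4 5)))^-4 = (0 2 6)(1 3 7)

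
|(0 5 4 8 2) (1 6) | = 10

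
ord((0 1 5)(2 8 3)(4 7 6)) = 3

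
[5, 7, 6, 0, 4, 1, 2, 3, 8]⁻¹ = [3, 5, 6, 7, 4, 0, 2, 1, 8]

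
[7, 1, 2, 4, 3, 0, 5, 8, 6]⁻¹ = [5, 1, 2, 4, 3, 6, 8, 0, 7]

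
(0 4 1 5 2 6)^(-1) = (0 6 2 5 1 4)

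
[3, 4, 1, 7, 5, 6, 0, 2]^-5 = [2, 6, 5, 1, 0, 3, 7, 4]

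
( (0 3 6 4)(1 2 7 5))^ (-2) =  (0 6)(1 7)(2 5)(3 4)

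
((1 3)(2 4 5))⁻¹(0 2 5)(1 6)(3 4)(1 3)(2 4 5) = (0 4 2)(1 5)(3 6)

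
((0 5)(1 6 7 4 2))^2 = (1 7 2 6 4)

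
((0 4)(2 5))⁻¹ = (0 4)(2 5)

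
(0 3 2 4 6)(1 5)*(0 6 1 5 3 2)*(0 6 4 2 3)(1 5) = (0 3 6 4 5 1)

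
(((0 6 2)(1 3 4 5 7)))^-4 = (0 2 6)(1 3 4 5 7)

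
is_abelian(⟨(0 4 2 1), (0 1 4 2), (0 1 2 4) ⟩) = no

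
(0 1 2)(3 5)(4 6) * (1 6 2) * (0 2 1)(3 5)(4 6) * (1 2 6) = (0 4 2 6 1)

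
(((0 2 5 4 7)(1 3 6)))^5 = (1 6 3)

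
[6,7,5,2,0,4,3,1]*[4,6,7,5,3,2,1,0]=[1,0,2,7,4,3,5,6]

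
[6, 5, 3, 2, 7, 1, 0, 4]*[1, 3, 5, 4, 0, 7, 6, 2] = [6, 7, 4, 5, 2, 3, 1, 0]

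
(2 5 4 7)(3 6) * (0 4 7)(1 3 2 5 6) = (0 4)(1 3)(2 6)(5 7)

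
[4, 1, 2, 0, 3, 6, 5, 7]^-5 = [4, 1, 2, 0, 3, 6, 5, 7]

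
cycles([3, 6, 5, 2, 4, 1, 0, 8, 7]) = (0 3 2 5 1 6)(7 8)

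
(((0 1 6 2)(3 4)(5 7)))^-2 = (0 6)(1 2)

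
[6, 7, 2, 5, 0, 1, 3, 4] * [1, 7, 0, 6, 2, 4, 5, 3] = [5, 3, 0, 4, 1, 7, 6, 2] 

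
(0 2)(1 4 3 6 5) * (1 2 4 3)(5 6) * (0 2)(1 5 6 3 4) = (0 1 4 5)(3 6)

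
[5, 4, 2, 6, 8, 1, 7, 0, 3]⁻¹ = [7, 5, 2, 8, 1, 0, 3, 6, 4]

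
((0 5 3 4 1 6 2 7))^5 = (0 6 3 7 1 5 2 4)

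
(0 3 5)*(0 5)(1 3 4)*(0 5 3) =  (0 4 1)(3 5)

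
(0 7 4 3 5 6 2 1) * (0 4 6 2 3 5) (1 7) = (0 1 4 5 2 7 6 3) 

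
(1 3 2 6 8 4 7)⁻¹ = (1 7 4 8 6 2 3)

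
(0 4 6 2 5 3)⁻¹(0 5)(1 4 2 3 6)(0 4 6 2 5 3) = (0 2 1 6 5)(3 4)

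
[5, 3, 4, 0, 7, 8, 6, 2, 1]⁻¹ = [3, 8, 7, 1, 2, 0, 6, 4, 5]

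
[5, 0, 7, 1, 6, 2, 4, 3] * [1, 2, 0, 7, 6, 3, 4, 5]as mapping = [0→3, 1→1, 2→5, 3→2, 4→4, 5→0, 6→6, 7→7]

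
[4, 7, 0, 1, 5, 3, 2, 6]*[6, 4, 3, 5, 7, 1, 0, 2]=[7, 2, 6, 4, 1, 5, 3, 0]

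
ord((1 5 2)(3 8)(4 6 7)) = 6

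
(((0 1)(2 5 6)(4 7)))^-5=(0 1)(2 5 6)(4 7)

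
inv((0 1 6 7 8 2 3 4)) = (0 4 3 2 8 7 6 1)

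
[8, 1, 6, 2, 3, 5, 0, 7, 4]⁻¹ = [6, 1, 3, 4, 8, 5, 2, 7, 0]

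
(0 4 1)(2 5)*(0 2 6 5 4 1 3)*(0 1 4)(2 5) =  (0 4 3 1 5 6 2)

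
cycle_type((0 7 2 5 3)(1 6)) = 2.5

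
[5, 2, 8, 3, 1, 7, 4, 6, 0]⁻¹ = [8, 4, 1, 3, 6, 0, 7, 5, 2]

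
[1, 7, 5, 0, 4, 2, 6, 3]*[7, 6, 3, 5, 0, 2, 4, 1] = [6, 1, 2, 7, 0, 3, 4, 5]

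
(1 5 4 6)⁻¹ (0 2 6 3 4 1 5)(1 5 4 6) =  (0 2 1 3 6 5 4)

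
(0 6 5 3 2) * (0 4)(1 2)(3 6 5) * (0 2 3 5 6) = (0 6 5)(1 3)(2 4)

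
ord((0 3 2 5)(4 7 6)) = 12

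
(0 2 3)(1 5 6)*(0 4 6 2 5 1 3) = (0 5 2)(3 4 6)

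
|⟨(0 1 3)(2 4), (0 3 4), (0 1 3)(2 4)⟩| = 120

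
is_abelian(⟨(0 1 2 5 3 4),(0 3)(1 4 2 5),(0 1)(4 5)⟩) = no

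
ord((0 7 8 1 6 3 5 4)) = 8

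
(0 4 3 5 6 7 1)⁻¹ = (0 1 7 6 5 3 4)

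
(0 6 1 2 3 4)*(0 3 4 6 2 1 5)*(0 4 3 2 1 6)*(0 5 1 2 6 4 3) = (0 2)(1 4 6)(3 5)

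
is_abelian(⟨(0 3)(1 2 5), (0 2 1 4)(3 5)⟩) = no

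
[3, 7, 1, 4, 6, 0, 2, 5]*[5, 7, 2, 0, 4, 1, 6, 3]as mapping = [0→0, 1→3, 2→7, 3→4, 4→6, 5→5, 6→2, 7→1]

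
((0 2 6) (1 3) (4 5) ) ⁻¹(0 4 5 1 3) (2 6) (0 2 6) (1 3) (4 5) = (0 6) (1 2 5 4 3) 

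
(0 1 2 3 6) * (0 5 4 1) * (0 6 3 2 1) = (0 6 5 4)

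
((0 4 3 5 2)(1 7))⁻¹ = (0 2 5 3 4)(1 7)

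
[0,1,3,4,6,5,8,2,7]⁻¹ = [0,1,7,2,3,5,4,8,6]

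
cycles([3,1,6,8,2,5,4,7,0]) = (0 3 8)(2 6 4)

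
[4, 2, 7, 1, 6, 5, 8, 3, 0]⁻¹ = [8, 3, 1, 7, 0, 5, 4, 2, 6]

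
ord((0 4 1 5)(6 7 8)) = 12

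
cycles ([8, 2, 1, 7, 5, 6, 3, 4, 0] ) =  (0 8)(1 2)(3 7 4 5 6)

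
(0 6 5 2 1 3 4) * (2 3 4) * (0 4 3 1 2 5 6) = (1 3 5)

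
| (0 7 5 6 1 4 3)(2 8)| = 14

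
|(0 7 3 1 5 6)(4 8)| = 6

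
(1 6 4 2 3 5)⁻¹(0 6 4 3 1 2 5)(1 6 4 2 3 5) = (0 4 2 5 6 3 1)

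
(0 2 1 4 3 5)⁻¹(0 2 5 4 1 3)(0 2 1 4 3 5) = (0 3 4 5 2 1)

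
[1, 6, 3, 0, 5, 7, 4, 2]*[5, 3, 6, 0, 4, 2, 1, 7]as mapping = [0→3, 1→1, 2→0, 3→5, 4→2, 5→7, 6→4, 7→6]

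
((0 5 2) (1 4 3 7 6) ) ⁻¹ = (0 2 5) (1 6 7 3 4) 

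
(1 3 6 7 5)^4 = (1 5 7 6 3)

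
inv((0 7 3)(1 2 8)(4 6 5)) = (0 3 7)(1 8 2)(4 5 6)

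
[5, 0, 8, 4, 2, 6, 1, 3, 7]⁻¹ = [1, 6, 4, 7, 3, 0, 5, 8, 2]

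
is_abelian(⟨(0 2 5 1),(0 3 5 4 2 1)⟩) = no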